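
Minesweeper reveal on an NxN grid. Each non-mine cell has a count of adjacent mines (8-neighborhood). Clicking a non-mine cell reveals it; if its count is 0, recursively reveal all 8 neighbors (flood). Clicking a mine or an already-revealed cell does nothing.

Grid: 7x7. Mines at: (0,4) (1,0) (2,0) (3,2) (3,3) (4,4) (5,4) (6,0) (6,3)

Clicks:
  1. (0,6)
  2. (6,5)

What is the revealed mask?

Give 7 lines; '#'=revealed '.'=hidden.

Answer: .....##
....###
....###
....###
.....##
.....##
.....##

Derivation:
Click 1 (0,6) count=0: revealed 17 new [(0,5) (0,6) (1,4) (1,5) (1,6) (2,4) (2,5) (2,6) (3,4) (3,5) (3,6) (4,5) (4,6) (5,5) (5,6) (6,5) (6,6)] -> total=17
Click 2 (6,5) count=1: revealed 0 new [(none)] -> total=17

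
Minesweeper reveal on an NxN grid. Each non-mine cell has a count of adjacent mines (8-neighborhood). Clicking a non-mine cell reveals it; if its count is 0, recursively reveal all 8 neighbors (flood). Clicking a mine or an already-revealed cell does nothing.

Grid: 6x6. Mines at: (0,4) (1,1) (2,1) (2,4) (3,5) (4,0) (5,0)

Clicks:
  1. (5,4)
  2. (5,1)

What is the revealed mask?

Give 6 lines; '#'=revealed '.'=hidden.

Answer: ......
......
......
.####.
.#####
.#####

Derivation:
Click 1 (5,4) count=0: revealed 14 new [(3,1) (3,2) (3,3) (3,4) (4,1) (4,2) (4,3) (4,4) (4,5) (5,1) (5,2) (5,3) (5,4) (5,5)] -> total=14
Click 2 (5,1) count=2: revealed 0 new [(none)] -> total=14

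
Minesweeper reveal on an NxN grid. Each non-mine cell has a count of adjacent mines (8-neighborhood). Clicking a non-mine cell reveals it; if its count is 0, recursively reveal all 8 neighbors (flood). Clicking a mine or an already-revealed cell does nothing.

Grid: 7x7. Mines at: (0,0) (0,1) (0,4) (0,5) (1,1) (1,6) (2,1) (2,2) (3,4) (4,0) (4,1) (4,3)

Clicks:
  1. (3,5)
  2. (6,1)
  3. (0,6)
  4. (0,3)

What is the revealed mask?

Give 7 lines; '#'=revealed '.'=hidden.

Click 1 (3,5) count=1: revealed 1 new [(3,5)] -> total=1
Click 2 (6,1) count=0: revealed 20 new [(2,5) (2,6) (3,6) (4,4) (4,5) (4,6) (5,0) (5,1) (5,2) (5,3) (5,4) (5,5) (5,6) (6,0) (6,1) (6,2) (6,3) (6,4) (6,5) (6,6)] -> total=21
Click 3 (0,6) count=2: revealed 1 new [(0,6)] -> total=22
Click 4 (0,3) count=1: revealed 1 new [(0,3)] -> total=23

Answer: ...#..#
.......
.....##
.....##
....###
#######
#######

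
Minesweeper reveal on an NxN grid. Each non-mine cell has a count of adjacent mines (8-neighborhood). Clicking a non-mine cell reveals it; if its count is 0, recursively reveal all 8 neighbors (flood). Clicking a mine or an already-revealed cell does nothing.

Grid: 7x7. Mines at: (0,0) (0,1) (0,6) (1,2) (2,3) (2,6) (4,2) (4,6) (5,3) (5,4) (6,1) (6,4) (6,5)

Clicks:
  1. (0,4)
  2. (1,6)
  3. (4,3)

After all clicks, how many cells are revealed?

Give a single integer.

Click 1 (0,4) count=0: revealed 6 new [(0,3) (0,4) (0,5) (1,3) (1,4) (1,5)] -> total=6
Click 2 (1,6) count=2: revealed 1 new [(1,6)] -> total=7
Click 3 (4,3) count=3: revealed 1 new [(4,3)] -> total=8

Answer: 8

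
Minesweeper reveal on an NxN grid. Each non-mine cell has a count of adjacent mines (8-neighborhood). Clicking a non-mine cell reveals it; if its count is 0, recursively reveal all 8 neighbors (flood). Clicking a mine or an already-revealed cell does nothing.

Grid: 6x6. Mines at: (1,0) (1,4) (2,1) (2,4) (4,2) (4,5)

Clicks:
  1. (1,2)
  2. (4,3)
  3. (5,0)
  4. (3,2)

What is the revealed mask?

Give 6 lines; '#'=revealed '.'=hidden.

Answer: ......
..#...
......
###...
##.#..
##....

Derivation:
Click 1 (1,2) count=1: revealed 1 new [(1,2)] -> total=1
Click 2 (4,3) count=1: revealed 1 new [(4,3)] -> total=2
Click 3 (5,0) count=0: revealed 6 new [(3,0) (3,1) (4,0) (4,1) (5,0) (5,1)] -> total=8
Click 4 (3,2) count=2: revealed 1 new [(3,2)] -> total=9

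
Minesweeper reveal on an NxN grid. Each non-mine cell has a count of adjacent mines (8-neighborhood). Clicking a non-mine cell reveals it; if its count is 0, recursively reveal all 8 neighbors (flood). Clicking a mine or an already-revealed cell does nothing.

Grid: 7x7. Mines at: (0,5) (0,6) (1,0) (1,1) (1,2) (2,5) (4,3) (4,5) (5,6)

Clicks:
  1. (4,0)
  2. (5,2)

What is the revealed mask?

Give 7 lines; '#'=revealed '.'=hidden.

Answer: .......
.......
###....
###....
###....
######.
######.

Derivation:
Click 1 (4,0) count=0: revealed 21 new [(2,0) (2,1) (2,2) (3,0) (3,1) (3,2) (4,0) (4,1) (4,2) (5,0) (5,1) (5,2) (5,3) (5,4) (5,5) (6,0) (6,1) (6,2) (6,3) (6,4) (6,5)] -> total=21
Click 2 (5,2) count=1: revealed 0 new [(none)] -> total=21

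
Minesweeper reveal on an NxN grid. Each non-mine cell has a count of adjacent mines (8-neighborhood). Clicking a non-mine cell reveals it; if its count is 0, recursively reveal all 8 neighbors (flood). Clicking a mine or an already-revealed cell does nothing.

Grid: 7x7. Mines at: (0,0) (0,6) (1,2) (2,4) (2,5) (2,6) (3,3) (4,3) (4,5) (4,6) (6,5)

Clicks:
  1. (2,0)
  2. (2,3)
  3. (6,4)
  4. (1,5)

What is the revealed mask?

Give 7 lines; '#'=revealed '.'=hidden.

Click 1 (2,0) count=0: revealed 21 new [(1,0) (1,1) (2,0) (2,1) (2,2) (3,0) (3,1) (3,2) (4,0) (4,1) (4,2) (5,0) (5,1) (5,2) (5,3) (5,4) (6,0) (6,1) (6,2) (6,3) (6,4)] -> total=21
Click 2 (2,3) count=3: revealed 1 new [(2,3)] -> total=22
Click 3 (6,4) count=1: revealed 0 new [(none)] -> total=22
Click 4 (1,5) count=4: revealed 1 new [(1,5)] -> total=23

Answer: .......
##...#.
####...
###....
###....
#####..
#####..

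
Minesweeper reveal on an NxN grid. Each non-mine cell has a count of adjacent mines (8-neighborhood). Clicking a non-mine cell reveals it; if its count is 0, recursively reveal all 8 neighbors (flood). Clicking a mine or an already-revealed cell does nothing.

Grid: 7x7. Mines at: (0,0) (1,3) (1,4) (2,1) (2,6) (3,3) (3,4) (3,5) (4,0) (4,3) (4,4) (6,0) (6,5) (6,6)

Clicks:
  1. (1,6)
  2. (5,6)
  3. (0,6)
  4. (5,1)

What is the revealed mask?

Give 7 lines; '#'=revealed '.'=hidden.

Click 1 (1,6) count=1: revealed 1 new [(1,6)] -> total=1
Click 2 (5,6) count=2: revealed 1 new [(5,6)] -> total=2
Click 3 (0,6) count=0: revealed 3 new [(0,5) (0,6) (1,5)] -> total=5
Click 4 (5,1) count=2: revealed 1 new [(5,1)] -> total=6

Answer: .....##
.....##
.......
.......
.......
.#....#
.......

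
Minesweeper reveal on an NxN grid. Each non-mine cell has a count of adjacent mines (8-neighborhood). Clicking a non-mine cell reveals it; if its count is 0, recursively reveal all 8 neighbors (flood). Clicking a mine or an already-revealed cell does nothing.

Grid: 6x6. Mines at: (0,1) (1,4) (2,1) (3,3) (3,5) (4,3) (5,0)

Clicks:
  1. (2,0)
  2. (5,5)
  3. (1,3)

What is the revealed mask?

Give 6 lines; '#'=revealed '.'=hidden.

Answer: ......
...#..
#.....
......
....##
....##

Derivation:
Click 1 (2,0) count=1: revealed 1 new [(2,0)] -> total=1
Click 2 (5,5) count=0: revealed 4 new [(4,4) (4,5) (5,4) (5,5)] -> total=5
Click 3 (1,3) count=1: revealed 1 new [(1,3)] -> total=6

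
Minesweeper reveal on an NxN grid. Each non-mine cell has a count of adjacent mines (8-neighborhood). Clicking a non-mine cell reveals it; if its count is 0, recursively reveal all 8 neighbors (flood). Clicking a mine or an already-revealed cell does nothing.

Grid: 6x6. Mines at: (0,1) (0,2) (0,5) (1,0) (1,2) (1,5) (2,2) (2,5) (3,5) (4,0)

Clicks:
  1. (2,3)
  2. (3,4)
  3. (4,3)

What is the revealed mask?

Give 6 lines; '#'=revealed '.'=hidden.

Click 1 (2,3) count=2: revealed 1 new [(2,3)] -> total=1
Click 2 (3,4) count=2: revealed 1 new [(3,4)] -> total=2
Click 3 (4,3) count=0: revealed 13 new [(3,1) (3,2) (3,3) (4,1) (4,2) (4,3) (4,4) (4,5) (5,1) (5,2) (5,3) (5,4) (5,5)] -> total=15

Answer: ......
......
...#..
.####.
.#####
.#####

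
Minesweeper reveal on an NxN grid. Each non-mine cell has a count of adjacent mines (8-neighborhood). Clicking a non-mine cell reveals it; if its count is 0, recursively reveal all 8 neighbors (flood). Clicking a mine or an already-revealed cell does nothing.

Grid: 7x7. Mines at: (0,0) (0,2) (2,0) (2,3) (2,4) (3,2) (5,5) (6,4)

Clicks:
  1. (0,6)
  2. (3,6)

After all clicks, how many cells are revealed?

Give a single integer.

Answer: 14

Derivation:
Click 1 (0,6) count=0: revealed 14 new [(0,3) (0,4) (0,5) (0,6) (1,3) (1,4) (1,5) (1,6) (2,5) (2,6) (3,5) (3,6) (4,5) (4,6)] -> total=14
Click 2 (3,6) count=0: revealed 0 new [(none)] -> total=14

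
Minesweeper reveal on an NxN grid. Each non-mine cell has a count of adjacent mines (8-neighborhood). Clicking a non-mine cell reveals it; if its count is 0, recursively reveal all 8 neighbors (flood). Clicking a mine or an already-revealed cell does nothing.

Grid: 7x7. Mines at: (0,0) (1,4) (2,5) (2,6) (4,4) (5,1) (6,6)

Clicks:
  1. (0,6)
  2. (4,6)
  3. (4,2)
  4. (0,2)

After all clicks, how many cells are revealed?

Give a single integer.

Answer: 29

Derivation:
Click 1 (0,6) count=0: revealed 4 new [(0,5) (0,6) (1,5) (1,6)] -> total=4
Click 2 (4,6) count=0: revealed 6 new [(3,5) (3,6) (4,5) (4,6) (5,5) (5,6)] -> total=10
Click 3 (4,2) count=1: revealed 1 new [(4,2)] -> total=11
Click 4 (0,2) count=0: revealed 18 new [(0,1) (0,2) (0,3) (1,0) (1,1) (1,2) (1,3) (2,0) (2,1) (2,2) (2,3) (3,0) (3,1) (3,2) (3,3) (4,0) (4,1) (4,3)] -> total=29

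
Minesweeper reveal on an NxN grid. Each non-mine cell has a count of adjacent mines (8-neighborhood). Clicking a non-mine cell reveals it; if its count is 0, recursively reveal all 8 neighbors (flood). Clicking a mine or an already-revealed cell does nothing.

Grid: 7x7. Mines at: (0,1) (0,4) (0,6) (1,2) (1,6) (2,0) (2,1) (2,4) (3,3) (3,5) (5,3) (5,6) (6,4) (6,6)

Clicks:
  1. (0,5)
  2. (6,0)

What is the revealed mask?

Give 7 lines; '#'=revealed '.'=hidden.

Click 1 (0,5) count=3: revealed 1 new [(0,5)] -> total=1
Click 2 (6,0) count=0: revealed 12 new [(3,0) (3,1) (3,2) (4,0) (4,1) (4,2) (5,0) (5,1) (5,2) (6,0) (6,1) (6,2)] -> total=13

Answer: .....#.
.......
.......
###....
###....
###....
###....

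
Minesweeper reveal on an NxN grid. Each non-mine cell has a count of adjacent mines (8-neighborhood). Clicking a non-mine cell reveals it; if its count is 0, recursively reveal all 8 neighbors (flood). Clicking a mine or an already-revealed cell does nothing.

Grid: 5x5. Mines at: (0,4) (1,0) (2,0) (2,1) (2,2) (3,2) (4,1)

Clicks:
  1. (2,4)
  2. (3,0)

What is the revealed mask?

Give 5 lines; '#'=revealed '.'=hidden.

Answer: .....
...##
...##
#..##
...##

Derivation:
Click 1 (2,4) count=0: revealed 8 new [(1,3) (1,4) (2,3) (2,4) (3,3) (3,4) (4,3) (4,4)] -> total=8
Click 2 (3,0) count=3: revealed 1 new [(3,0)] -> total=9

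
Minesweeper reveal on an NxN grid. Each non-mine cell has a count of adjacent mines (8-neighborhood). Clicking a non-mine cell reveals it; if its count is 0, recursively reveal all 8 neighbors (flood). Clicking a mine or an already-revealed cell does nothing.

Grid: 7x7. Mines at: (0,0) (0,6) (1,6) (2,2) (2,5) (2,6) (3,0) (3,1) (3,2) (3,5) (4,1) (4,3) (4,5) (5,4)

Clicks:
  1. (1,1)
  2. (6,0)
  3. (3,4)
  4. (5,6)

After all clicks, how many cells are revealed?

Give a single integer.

Click 1 (1,1) count=2: revealed 1 new [(1,1)] -> total=1
Click 2 (6,0) count=0: revealed 8 new [(5,0) (5,1) (5,2) (5,3) (6,0) (6,1) (6,2) (6,3)] -> total=9
Click 3 (3,4) count=4: revealed 1 new [(3,4)] -> total=10
Click 4 (5,6) count=1: revealed 1 new [(5,6)] -> total=11

Answer: 11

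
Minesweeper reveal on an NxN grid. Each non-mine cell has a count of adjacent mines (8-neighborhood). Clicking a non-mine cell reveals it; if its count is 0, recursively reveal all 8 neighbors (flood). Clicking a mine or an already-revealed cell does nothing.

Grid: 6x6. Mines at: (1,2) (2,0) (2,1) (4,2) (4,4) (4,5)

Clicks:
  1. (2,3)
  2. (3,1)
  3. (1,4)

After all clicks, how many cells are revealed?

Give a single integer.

Answer: 13

Derivation:
Click 1 (2,3) count=1: revealed 1 new [(2,3)] -> total=1
Click 2 (3,1) count=3: revealed 1 new [(3,1)] -> total=2
Click 3 (1,4) count=0: revealed 11 new [(0,3) (0,4) (0,5) (1,3) (1,4) (1,5) (2,4) (2,5) (3,3) (3,4) (3,5)] -> total=13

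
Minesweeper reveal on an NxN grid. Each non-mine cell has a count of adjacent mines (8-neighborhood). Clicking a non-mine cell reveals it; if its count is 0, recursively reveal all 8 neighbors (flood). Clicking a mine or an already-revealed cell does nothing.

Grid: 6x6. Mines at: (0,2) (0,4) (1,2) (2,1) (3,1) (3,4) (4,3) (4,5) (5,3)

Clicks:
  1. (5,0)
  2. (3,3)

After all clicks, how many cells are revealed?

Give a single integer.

Click 1 (5,0) count=0: revealed 6 new [(4,0) (4,1) (4,2) (5,0) (5,1) (5,2)] -> total=6
Click 2 (3,3) count=2: revealed 1 new [(3,3)] -> total=7

Answer: 7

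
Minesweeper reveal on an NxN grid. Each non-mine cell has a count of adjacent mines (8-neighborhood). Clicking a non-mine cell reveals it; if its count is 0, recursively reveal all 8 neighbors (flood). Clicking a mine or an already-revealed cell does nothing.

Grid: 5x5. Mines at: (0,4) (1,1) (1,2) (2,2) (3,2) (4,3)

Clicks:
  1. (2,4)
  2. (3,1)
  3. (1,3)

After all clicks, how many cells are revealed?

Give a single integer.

Click 1 (2,4) count=0: revealed 6 new [(1,3) (1,4) (2,3) (2,4) (3,3) (3,4)] -> total=6
Click 2 (3,1) count=2: revealed 1 new [(3,1)] -> total=7
Click 3 (1,3) count=3: revealed 0 new [(none)] -> total=7

Answer: 7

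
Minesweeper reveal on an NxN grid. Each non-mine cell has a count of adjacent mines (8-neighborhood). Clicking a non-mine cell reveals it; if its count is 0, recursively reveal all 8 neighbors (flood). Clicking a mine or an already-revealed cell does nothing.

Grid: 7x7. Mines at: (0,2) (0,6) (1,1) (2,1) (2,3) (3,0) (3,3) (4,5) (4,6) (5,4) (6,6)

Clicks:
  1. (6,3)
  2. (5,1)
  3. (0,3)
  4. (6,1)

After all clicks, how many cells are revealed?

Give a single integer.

Answer: 13

Derivation:
Click 1 (6,3) count=1: revealed 1 new [(6,3)] -> total=1
Click 2 (5,1) count=0: revealed 11 new [(4,0) (4,1) (4,2) (4,3) (5,0) (5,1) (5,2) (5,3) (6,0) (6,1) (6,2)] -> total=12
Click 3 (0,3) count=1: revealed 1 new [(0,3)] -> total=13
Click 4 (6,1) count=0: revealed 0 new [(none)] -> total=13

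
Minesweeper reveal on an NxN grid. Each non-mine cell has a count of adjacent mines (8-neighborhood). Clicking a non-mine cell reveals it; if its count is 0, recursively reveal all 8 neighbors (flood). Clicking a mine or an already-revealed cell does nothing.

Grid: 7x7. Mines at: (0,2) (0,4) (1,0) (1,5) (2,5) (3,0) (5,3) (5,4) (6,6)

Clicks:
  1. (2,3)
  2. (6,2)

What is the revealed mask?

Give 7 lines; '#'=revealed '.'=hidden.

Click 1 (2,3) count=0: revealed 16 new [(1,1) (1,2) (1,3) (1,4) (2,1) (2,2) (2,3) (2,4) (3,1) (3,2) (3,3) (3,4) (4,1) (4,2) (4,3) (4,4)] -> total=16
Click 2 (6,2) count=1: revealed 1 new [(6,2)] -> total=17

Answer: .......
.####..
.####..
.####..
.####..
.......
..#....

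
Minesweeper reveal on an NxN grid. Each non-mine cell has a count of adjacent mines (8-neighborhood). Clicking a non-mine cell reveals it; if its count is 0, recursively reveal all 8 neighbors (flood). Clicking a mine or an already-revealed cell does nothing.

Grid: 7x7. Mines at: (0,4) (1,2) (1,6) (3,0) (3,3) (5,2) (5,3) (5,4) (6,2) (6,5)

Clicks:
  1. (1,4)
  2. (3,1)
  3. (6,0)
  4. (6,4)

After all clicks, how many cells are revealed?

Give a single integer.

Click 1 (1,4) count=1: revealed 1 new [(1,4)] -> total=1
Click 2 (3,1) count=1: revealed 1 new [(3,1)] -> total=2
Click 3 (6,0) count=0: revealed 6 new [(4,0) (4,1) (5,0) (5,1) (6,0) (6,1)] -> total=8
Click 4 (6,4) count=3: revealed 1 new [(6,4)] -> total=9

Answer: 9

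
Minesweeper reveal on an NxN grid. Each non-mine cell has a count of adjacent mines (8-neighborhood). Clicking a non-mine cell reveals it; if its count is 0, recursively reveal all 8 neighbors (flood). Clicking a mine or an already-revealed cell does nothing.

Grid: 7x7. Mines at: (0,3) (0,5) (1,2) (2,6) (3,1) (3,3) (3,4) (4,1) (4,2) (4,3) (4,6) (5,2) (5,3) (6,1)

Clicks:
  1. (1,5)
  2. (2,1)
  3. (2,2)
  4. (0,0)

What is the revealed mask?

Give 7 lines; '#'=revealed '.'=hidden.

Click 1 (1,5) count=2: revealed 1 new [(1,5)] -> total=1
Click 2 (2,1) count=2: revealed 1 new [(2,1)] -> total=2
Click 3 (2,2) count=3: revealed 1 new [(2,2)] -> total=3
Click 4 (0,0) count=0: revealed 5 new [(0,0) (0,1) (1,0) (1,1) (2,0)] -> total=8

Answer: ##.....
##...#.
###....
.......
.......
.......
.......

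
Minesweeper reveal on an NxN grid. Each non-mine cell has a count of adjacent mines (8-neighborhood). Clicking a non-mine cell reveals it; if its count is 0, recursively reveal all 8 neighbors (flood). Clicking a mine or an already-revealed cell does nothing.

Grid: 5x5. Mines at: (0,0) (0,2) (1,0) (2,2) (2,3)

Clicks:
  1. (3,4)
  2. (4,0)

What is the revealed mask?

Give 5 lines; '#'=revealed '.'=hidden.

Answer: .....
.....
##...
#####
#####

Derivation:
Click 1 (3,4) count=1: revealed 1 new [(3,4)] -> total=1
Click 2 (4,0) count=0: revealed 11 new [(2,0) (2,1) (3,0) (3,1) (3,2) (3,3) (4,0) (4,1) (4,2) (4,3) (4,4)] -> total=12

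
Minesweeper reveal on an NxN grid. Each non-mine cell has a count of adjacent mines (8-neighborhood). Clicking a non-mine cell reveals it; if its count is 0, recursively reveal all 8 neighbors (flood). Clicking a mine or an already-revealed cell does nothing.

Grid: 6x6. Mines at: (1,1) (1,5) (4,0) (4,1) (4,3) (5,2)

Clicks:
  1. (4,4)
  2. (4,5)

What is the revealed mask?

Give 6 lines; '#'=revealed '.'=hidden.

Answer: ......
......
....##
....##
....##
....##

Derivation:
Click 1 (4,4) count=1: revealed 1 new [(4,4)] -> total=1
Click 2 (4,5) count=0: revealed 7 new [(2,4) (2,5) (3,4) (3,5) (4,5) (5,4) (5,5)] -> total=8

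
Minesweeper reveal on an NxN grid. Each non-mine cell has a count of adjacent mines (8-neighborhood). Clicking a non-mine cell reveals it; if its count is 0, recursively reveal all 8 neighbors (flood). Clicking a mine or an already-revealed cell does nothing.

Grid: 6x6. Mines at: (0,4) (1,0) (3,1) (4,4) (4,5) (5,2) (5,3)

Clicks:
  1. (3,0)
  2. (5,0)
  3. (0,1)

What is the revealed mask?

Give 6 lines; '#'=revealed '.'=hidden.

Answer: .#....
......
......
#.....
##....
##....

Derivation:
Click 1 (3,0) count=1: revealed 1 new [(3,0)] -> total=1
Click 2 (5,0) count=0: revealed 4 new [(4,0) (4,1) (5,0) (5,1)] -> total=5
Click 3 (0,1) count=1: revealed 1 new [(0,1)] -> total=6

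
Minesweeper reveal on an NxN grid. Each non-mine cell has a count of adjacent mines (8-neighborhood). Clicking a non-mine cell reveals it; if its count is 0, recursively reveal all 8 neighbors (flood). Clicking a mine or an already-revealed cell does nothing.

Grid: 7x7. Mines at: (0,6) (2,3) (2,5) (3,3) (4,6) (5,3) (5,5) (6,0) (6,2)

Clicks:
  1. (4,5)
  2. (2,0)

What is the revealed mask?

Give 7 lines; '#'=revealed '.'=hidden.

Answer: ######.
######.
###....
###....
###..#.
###....
.......

Derivation:
Click 1 (4,5) count=2: revealed 1 new [(4,5)] -> total=1
Click 2 (2,0) count=0: revealed 24 new [(0,0) (0,1) (0,2) (0,3) (0,4) (0,5) (1,0) (1,1) (1,2) (1,3) (1,4) (1,5) (2,0) (2,1) (2,2) (3,0) (3,1) (3,2) (4,0) (4,1) (4,2) (5,0) (5,1) (5,2)] -> total=25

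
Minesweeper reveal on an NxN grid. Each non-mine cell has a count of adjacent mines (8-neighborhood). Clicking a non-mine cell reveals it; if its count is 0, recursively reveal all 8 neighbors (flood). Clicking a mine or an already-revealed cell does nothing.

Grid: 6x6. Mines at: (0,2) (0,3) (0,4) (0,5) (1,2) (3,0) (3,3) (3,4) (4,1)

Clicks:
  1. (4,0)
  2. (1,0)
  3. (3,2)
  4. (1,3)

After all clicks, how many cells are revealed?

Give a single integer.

Click 1 (4,0) count=2: revealed 1 new [(4,0)] -> total=1
Click 2 (1,0) count=0: revealed 6 new [(0,0) (0,1) (1,0) (1,1) (2,0) (2,1)] -> total=7
Click 3 (3,2) count=2: revealed 1 new [(3,2)] -> total=8
Click 4 (1,3) count=4: revealed 1 new [(1,3)] -> total=9

Answer: 9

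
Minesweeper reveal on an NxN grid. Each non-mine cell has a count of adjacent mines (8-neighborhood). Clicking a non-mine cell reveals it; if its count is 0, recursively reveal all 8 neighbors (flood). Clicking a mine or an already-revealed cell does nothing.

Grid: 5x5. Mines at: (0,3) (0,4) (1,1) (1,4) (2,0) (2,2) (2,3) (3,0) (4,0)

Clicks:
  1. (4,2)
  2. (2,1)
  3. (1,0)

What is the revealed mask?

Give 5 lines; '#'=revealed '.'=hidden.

Answer: .....
#....
.#...
.####
.####

Derivation:
Click 1 (4,2) count=0: revealed 8 new [(3,1) (3,2) (3,3) (3,4) (4,1) (4,2) (4,3) (4,4)] -> total=8
Click 2 (2,1) count=4: revealed 1 new [(2,1)] -> total=9
Click 3 (1,0) count=2: revealed 1 new [(1,0)] -> total=10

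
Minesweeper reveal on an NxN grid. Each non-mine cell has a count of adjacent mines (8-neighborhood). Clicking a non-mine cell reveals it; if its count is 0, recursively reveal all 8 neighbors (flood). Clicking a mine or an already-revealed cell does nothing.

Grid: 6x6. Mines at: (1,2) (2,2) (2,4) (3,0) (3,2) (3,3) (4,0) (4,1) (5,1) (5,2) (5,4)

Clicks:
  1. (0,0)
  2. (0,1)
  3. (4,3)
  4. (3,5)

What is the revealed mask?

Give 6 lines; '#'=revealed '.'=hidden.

Answer: ##....
##....
##....
.....#
...#..
......

Derivation:
Click 1 (0,0) count=0: revealed 6 new [(0,0) (0,1) (1,0) (1,1) (2,0) (2,1)] -> total=6
Click 2 (0,1) count=1: revealed 0 new [(none)] -> total=6
Click 3 (4,3) count=4: revealed 1 new [(4,3)] -> total=7
Click 4 (3,5) count=1: revealed 1 new [(3,5)] -> total=8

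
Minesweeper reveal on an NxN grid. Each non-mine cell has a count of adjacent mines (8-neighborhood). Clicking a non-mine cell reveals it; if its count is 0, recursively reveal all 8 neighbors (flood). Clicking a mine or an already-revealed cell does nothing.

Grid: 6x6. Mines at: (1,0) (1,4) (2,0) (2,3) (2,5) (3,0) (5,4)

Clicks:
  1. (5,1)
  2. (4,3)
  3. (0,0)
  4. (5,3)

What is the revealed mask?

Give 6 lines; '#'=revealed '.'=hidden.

Click 1 (5,1) count=0: revealed 11 new [(3,1) (3,2) (3,3) (4,0) (4,1) (4,2) (4,3) (5,0) (5,1) (5,2) (5,3)] -> total=11
Click 2 (4,3) count=1: revealed 0 new [(none)] -> total=11
Click 3 (0,0) count=1: revealed 1 new [(0,0)] -> total=12
Click 4 (5,3) count=1: revealed 0 new [(none)] -> total=12

Answer: #.....
......
......
.###..
####..
####..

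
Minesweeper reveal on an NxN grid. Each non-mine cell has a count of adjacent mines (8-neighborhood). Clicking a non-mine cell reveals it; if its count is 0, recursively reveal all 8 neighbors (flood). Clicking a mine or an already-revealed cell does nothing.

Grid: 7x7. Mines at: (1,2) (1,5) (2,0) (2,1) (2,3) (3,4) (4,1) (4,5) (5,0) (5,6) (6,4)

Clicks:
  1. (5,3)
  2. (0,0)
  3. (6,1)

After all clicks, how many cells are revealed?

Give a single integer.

Answer: 6

Derivation:
Click 1 (5,3) count=1: revealed 1 new [(5,3)] -> total=1
Click 2 (0,0) count=0: revealed 4 new [(0,0) (0,1) (1,0) (1,1)] -> total=5
Click 3 (6,1) count=1: revealed 1 new [(6,1)] -> total=6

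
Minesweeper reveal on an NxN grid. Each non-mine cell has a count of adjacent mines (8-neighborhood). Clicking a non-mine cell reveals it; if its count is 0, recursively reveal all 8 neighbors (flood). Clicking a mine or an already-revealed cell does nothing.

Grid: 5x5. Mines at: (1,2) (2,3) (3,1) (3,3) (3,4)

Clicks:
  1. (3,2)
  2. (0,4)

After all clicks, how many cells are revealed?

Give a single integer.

Click 1 (3,2) count=3: revealed 1 new [(3,2)] -> total=1
Click 2 (0,4) count=0: revealed 4 new [(0,3) (0,4) (1,3) (1,4)] -> total=5

Answer: 5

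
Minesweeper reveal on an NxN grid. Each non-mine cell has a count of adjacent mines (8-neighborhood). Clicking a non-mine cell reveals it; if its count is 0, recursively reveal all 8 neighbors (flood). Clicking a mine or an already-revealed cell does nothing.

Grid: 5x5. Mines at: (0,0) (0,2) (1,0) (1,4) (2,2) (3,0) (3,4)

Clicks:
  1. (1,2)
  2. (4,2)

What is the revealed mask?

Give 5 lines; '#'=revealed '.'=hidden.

Click 1 (1,2) count=2: revealed 1 new [(1,2)] -> total=1
Click 2 (4,2) count=0: revealed 6 new [(3,1) (3,2) (3,3) (4,1) (4,2) (4,3)] -> total=7

Answer: .....
..#..
.....
.###.
.###.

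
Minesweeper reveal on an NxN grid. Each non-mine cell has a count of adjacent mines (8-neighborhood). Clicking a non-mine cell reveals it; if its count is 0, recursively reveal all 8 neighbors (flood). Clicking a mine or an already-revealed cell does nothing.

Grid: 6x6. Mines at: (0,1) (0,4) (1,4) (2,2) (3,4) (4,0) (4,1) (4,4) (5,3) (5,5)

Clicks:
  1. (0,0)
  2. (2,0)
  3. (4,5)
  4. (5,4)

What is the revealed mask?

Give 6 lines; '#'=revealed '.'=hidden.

Click 1 (0,0) count=1: revealed 1 new [(0,0)] -> total=1
Click 2 (2,0) count=0: revealed 6 new [(1,0) (1,1) (2,0) (2,1) (3,0) (3,1)] -> total=7
Click 3 (4,5) count=3: revealed 1 new [(4,5)] -> total=8
Click 4 (5,4) count=3: revealed 1 new [(5,4)] -> total=9

Answer: #.....
##....
##....
##....
.....#
....#.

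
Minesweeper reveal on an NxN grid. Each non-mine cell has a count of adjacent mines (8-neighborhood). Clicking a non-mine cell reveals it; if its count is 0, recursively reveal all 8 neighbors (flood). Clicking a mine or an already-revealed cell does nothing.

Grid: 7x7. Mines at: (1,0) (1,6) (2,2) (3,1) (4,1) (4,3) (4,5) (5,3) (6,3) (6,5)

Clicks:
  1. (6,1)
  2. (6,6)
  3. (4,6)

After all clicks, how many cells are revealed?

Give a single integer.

Click 1 (6,1) count=0: revealed 6 new [(5,0) (5,1) (5,2) (6,0) (6,1) (6,2)] -> total=6
Click 2 (6,6) count=1: revealed 1 new [(6,6)] -> total=7
Click 3 (4,6) count=1: revealed 1 new [(4,6)] -> total=8

Answer: 8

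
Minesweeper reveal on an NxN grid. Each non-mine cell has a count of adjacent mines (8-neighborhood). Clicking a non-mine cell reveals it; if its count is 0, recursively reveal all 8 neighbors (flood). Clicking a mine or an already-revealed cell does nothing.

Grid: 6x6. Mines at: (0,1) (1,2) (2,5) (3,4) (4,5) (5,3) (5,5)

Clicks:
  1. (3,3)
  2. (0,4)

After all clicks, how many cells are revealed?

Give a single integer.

Answer: 7

Derivation:
Click 1 (3,3) count=1: revealed 1 new [(3,3)] -> total=1
Click 2 (0,4) count=0: revealed 6 new [(0,3) (0,4) (0,5) (1,3) (1,4) (1,5)] -> total=7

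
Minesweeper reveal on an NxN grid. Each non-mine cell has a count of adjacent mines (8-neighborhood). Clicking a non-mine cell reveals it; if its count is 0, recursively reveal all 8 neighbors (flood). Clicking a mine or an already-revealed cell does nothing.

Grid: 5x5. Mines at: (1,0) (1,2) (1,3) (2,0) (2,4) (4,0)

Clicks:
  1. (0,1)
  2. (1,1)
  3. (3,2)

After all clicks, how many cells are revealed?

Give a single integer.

Answer: 13

Derivation:
Click 1 (0,1) count=2: revealed 1 new [(0,1)] -> total=1
Click 2 (1,1) count=3: revealed 1 new [(1,1)] -> total=2
Click 3 (3,2) count=0: revealed 11 new [(2,1) (2,2) (2,3) (3,1) (3,2) (3,3) (3,4) (4,1) (4,2) (4,3) (4,4)] -> total=13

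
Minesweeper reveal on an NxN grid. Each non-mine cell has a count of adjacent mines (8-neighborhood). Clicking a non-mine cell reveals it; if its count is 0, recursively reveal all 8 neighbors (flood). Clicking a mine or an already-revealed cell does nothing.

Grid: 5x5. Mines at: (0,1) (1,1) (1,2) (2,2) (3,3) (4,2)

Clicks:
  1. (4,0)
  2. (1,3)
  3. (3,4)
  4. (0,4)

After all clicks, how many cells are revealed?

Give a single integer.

Answer: 13

Derivation:
Click 1 (4,0) count=0: revealed 6 new [(2,0) (2,1) (3,0) (3,1) (4,0) (4,1)] -> total=6
Click 2 (1,3) count=2: revealed 1 new [(1,3)] -> total=7
Click 3 (3,4) count=1: revealed 1 new [(3,4)] -> total=8
Click 4 (0,4) count=0: revealed 5 new [(0,3) (0,4) (1,4) (2,3) (2,4)] -> total=13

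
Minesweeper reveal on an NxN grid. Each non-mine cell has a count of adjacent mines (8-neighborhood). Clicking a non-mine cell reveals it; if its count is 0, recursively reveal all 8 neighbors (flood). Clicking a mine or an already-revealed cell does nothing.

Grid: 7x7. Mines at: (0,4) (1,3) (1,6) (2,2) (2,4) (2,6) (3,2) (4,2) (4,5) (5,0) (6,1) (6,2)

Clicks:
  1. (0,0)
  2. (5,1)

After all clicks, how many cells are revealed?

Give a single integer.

Click 1 (0,0) count=0: revealed 12 new [(0,0) (0,1) (0,2) (1,0) (1,1) (1,2) (2,0) (2,1) (3,0) (3,1) (4,0) (4,1)] -> total=12
Click 2 (5,1) count=4: revealed 1 new [(5,1)] -> total=13

Answer: 13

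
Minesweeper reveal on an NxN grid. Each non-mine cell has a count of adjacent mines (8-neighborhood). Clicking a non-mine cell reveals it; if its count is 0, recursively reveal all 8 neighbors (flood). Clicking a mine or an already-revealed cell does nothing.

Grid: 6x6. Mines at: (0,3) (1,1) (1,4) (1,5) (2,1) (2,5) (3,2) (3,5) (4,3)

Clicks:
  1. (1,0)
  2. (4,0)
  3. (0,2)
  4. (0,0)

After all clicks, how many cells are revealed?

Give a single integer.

Click 1 (1,0) count=2: revealed 1 new [(1,0)] -> total=1
Click 2 (4,0) count=0: revealed 8 new [(3,0) (3,1) (4,0) (4,1) (4,2) (5,0) (5,1) (5,2)] -> total=9
Click 3 (0,2) count=2: revealed 1 new [(0,2)] -> total=10
Click 4 (0,0) count=1: revealed 1 new [(0,0)] -> total=11

Answer: 11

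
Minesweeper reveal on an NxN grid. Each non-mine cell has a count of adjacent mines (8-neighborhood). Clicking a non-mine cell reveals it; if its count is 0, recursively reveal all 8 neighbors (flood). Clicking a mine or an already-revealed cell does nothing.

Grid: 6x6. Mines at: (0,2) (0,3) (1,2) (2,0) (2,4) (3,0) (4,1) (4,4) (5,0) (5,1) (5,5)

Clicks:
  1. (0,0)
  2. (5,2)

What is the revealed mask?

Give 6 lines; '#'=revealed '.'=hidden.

Answer: ##....
##....
......
......
......
..#...

Derivation:
Click 1 (0,0) count=0: revealed 4 new [(0,0) (0,1) (1,0) (1,1)] -> total=4
Click 2 (5,2) count=2: revealed 1 new [(5,2)] -> total=5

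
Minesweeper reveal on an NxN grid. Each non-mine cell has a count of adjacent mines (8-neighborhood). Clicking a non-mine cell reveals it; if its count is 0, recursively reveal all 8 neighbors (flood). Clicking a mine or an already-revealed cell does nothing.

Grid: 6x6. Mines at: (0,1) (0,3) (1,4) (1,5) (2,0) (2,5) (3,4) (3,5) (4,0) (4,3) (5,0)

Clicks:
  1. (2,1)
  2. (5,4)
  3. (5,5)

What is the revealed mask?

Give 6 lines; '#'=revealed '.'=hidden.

Answer: ......
......
.#....
......
....##
....##

Derivation:
Click 1 (2,1) count=1: revealed 1 new [(2,1)] -> total=1
Click 2 (5,4) count=1: revealed 1 new [(5,4)] -> total=2
Click 3 (5,5) count=0: revealed 3 new [(4,4) (4,5) (5,5)] -> total=5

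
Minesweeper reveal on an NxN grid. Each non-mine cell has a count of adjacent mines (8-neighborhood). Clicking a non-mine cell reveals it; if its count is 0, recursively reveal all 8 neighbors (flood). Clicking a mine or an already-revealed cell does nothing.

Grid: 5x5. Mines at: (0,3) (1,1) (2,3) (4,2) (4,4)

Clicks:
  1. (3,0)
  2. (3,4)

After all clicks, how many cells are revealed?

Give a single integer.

Answer: 7

Derivation:
Click 1 (3,0) count=0: revealed 6 new [(2,0) (2,1) (3,0) (3,1) (4,0) (4,1)] -> total=6
Click 2 (3,4) count=2: revealed 1 new [(3,4)] -> total=7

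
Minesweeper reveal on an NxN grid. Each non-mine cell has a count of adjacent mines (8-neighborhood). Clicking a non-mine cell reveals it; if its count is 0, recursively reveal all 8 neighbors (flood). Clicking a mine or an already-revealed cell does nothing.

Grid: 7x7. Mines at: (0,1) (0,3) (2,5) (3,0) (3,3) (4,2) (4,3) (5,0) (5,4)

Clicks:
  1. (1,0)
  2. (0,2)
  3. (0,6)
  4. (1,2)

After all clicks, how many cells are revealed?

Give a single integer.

Click 1 (1,0) count=1: revealed 1 new [(1,0)] -> total=1
Click 2 (0,2) count=2: revealed 1 new [(0,2)] -> total=2
Click 3 (0,6) count=0: revealed 6 new [(0,4) (0,5) (0,6) (1,4) (1,5) (1,6)] -> total=8
Click 4 (1,2) count=2: revealed 1 new [(1,2)] -> total=9

Answer: 9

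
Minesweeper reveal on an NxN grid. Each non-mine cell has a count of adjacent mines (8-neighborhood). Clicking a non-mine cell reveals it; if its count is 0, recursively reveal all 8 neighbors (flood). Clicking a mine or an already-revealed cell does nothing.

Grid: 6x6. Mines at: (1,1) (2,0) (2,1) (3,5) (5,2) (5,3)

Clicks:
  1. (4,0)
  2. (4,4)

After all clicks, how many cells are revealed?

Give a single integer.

Answer: 7

Derivation:
Click 1 (4,0) count=0: revealed 6 new [(3,0) (3,1) (4,0) (4,1) (5,0) (5,1)] -> total=6
Click 2 (4,4) count=2: revealed 1 new [(4,4)] -> total=7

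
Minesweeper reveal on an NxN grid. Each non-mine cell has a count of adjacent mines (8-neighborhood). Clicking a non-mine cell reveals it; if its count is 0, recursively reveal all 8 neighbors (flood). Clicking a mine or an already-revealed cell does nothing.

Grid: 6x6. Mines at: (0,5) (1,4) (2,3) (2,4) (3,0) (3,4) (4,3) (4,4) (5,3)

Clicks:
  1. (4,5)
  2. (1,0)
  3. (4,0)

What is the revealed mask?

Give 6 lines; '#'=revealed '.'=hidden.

Click 1 (4,5) count=2: revealed 1 new [(4,5)] -> total=1
Click 2 (1,0) count=0: revealed 11 new [(0,0) (0,1) (0,2) (0,3) (1,0) (1,1) (1,2) (1,3) (2,0) (2,1) (2,2)] -> total=12
Click 3 (4,0) count=1: revealed 1 new [(4,0)] -> total=13

Answer: ####..
####..
###...
......
#....#
......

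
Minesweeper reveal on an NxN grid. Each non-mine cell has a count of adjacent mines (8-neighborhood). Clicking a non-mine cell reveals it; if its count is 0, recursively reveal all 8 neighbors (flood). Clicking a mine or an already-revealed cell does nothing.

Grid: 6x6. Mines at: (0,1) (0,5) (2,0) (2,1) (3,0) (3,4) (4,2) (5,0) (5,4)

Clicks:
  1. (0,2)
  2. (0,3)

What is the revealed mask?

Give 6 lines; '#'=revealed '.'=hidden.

Answer: ..###.
..###.
..###.
......
......
......

Derivation:
Click 1 (0,2) count=1: revealed 1 new [(0,2)] -> total=1
Click 2 (0,3) count=0: revealed 8 new [(0,3) (0,4) (1,2) (1,3) (1,4) (2,2) (2,3) (2,4)] -> total=9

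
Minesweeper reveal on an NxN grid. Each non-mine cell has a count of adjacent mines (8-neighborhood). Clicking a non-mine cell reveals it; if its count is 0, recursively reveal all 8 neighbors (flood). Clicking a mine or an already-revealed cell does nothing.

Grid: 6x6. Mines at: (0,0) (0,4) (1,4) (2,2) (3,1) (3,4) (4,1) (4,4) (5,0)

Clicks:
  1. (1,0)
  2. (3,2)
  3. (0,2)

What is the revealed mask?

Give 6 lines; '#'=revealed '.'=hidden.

Click 1 (1,0) count=1: revealed 1 new [(1,0)] -> total=1
Click 2 (3,2) count=3: revealed 1 new [(3,2)] -> total=2
Click 3 (0,2) count=0: revealed 6 new [(0,1) (0,2) (0,3) (1,1) (1,2) (1,3)] -> total=8

Answer: .###..
####..
......
..#...
......
......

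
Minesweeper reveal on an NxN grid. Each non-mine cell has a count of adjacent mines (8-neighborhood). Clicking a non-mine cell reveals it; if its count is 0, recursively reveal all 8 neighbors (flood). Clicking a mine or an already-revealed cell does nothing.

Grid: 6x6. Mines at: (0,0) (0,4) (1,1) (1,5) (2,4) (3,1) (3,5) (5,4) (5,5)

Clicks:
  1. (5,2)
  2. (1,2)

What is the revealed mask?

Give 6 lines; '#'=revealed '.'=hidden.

Click 1 (5,2) count=0: revealed 8 new [(4,0) (4,1) (4,2) (4,3) (5,0) (5,1) (5,2) (5,3)] -> total=8
Click 2 (1,2) count=1: revealed 1 new [(1,2)] -> total=9

Answer: ......
..#...
......
......
####..
####..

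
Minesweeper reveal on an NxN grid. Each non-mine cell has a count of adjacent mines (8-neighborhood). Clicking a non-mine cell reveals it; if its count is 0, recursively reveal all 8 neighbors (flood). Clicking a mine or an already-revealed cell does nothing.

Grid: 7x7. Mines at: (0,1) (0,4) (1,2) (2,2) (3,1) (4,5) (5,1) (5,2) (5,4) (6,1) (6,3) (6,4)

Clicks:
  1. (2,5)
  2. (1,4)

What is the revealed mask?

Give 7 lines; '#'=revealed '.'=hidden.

Click 1 (2,5) count=0: revealed 14 new [(0,5) (0,6) (1,3) (1,4) (1,5) (1,6) (2,3) (2,4) (2,5) (2,6) (3,3) (3,4) (3,5) (3,6)] -> total=14
Click 2 (1,4) count=1: revealed 0 new [(none)] -> total=14

Answer: .....##
...####
...####
...####
.......
.......
.......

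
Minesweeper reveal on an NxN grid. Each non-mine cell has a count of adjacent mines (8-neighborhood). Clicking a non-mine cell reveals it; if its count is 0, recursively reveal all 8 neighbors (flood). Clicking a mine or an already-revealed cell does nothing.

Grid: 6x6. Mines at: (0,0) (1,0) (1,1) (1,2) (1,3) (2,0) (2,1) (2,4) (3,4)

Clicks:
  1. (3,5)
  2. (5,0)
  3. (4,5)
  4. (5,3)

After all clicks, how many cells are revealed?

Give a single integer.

Answer: 17

Derivation:
Click 1 (3,5) count=2: revealed 1 new [(3,5)] -> total=1
Click 2 (5,0) count=0: revealed 16 new [(3,0) (3,1) (3,2) (3,3) (4,0) (4,1) (4,2) (4,3) (4,4) (4,5) (5,0) (5,1) (5,2) (5,3) (5,4) (5,5)] -> total=17
Click 3 (4,5) count=1: revealed 0 new [(none)] -> total=17
Click 4 (5,3) count=0: revealed 0 new [(none)] -> total=17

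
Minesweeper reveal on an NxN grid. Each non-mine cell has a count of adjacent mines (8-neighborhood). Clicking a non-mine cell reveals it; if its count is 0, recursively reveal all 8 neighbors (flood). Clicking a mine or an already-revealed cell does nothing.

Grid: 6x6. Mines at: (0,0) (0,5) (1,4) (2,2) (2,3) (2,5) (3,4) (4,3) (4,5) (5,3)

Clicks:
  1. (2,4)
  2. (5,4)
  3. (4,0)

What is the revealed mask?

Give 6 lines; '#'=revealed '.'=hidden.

Answer: ......
##....
##..#.
###...
###...
###.#.

Derivation:
Click 1 (2,4) count=4: revealed 1 new [(2,4)] -> total=1
Click 2 (5,4) count=3: revealed 1 new [(5,4)] -> total=2
Click 3 (4,0) count=0: revealed 13 new [(1,0) (1,1) (2,0) (2,1) (3,0) (3,1) (3,2) (4,0) (4,1) (4,2) (5,0) (5,1) (5,2)] -> total=15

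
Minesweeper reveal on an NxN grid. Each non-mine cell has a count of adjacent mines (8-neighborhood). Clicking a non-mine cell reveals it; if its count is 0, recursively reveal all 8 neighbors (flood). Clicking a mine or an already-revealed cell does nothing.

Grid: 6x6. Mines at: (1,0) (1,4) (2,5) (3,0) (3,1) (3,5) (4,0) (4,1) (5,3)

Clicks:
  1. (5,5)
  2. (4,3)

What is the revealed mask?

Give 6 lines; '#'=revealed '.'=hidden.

Click 1 (5,5) count=0: revealed 4 new [(4,4) (4,5) (5,4) (5,5)] -> total=4
Click 2 (4,3) count=1: revealed 1 new [(4,3)] -> total=5

Answer: ......
......
......
......
...###
....##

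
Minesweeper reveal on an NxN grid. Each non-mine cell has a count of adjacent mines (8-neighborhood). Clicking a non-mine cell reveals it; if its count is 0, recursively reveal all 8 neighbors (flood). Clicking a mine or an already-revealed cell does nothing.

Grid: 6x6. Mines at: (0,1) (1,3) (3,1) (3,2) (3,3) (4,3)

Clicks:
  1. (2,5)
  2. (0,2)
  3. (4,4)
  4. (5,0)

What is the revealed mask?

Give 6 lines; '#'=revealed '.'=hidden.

Answer: ..#.##
....##
....##
....##
###.##
###.##

Derivation:
Click 1 (2,5) count=0: revealed 12 new [(0,4) (0,5) (1,4) (1,5) (2,4) (2,5) (3,4) (3,5) (4,4) (4,5) (5,4) (5,5)] -> total=12
Click 2 (0,2) count=2: revealed 1 new [(0,2)] -> total=13
Click 3 (4,4) count=2: revealed 0 new [(none)] -> total=13
Click 4 (5,0) count=0: revealed 6 new [(4,0) (4,1) (4,2) (5,0) (5,1) (5,2)] -> total=19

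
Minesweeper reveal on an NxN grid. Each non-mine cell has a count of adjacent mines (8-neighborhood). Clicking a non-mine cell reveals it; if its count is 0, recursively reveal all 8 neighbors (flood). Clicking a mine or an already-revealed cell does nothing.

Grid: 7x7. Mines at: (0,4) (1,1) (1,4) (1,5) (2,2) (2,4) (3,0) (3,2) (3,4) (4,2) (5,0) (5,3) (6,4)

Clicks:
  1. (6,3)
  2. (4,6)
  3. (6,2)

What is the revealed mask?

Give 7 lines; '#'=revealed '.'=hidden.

Click 1 (6,3) count=2: revealed 1 new [(6,3)] -> total=1
Click 2 (4,6) count=0: revealed 10 new [(2,5) (2,6) (3,5) (3,6) (4,5) (4,6) (5,5) (5,6) (6,5) (6,6)] -> total=11
Click 3 (6,2) count=1: revealed 1 new [(6,2)] -> total=12

Answer: .......
.......
.....##
.....##
.....##
.....##
..##.##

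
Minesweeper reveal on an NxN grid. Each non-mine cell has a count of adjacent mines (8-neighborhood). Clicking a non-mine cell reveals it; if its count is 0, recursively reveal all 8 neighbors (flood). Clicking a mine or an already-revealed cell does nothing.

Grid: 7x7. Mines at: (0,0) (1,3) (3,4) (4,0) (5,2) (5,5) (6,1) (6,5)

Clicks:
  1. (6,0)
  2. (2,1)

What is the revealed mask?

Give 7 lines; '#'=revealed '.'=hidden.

Click 1 (6,0) count=1: revealed 1 new [(6,0)] -> total=1
Click 2 (2,1) count=0: revealed 14 new [(1,0) (1,1) (1,2) (2,0) (2,1) (2,2) (2,3) (3,0) (3,1) (3,2) (3,3) (4,1) (4,2) (4,3)] -> total=15

Answer: .......
###....
####...
####...
.###...
.......
#......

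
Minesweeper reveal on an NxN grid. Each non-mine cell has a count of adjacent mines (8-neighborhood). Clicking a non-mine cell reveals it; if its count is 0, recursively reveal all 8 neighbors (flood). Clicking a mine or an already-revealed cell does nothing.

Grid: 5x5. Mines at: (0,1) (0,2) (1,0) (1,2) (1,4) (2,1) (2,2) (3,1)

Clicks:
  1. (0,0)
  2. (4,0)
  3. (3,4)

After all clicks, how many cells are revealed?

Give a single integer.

Click 1 (0,0) count=2: revealed 1 new [(0,0)] -> total=1
Click 2 (4,0) count=1: revealed 1 new [(4,0)] -> total=2
Click 3 (3,4) count=0: revealed 8 new [(2,3) (2,4) (3,2) (3,3) (3,4) (4,2) (4,3) (4,4)] -> total=10

Answer: 10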